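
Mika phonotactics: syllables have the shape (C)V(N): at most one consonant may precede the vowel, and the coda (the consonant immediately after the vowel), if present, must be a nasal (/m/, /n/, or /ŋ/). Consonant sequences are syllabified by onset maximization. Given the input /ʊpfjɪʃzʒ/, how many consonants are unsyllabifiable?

5

Under (C)V(N), the unsyllabifiable consonants are /p/, /f/, /ʃ/, /z/, /ʒ/ (only a nasal (/m/, /n/, or /ŋ/) is licensed in coda position; onsets are limited to one consonant).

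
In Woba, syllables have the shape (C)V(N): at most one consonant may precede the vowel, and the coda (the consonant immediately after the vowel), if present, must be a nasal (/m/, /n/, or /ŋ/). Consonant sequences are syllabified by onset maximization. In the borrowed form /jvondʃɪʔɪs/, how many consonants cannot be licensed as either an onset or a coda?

Syllabifying with onset maximization leaves /j/, /d/, /s/ stranded (only a nasal (/m/, /n/, or /ŋ/) is licensed in coda position; onsets are limited to one consonant).

3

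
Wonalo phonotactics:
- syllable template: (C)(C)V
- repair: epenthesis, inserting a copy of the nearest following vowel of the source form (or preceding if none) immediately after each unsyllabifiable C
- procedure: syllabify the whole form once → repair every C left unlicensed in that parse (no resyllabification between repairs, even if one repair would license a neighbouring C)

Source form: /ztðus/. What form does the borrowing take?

Under (C)(C)V, the unsyllabifiable consonants are /z/, /s/ (no codas are permitted; onsets may contain at most 2 consonants).
Inserting the epenthetic vowel yields /z/ → /zu/, /s/ → /su/.

zutðusu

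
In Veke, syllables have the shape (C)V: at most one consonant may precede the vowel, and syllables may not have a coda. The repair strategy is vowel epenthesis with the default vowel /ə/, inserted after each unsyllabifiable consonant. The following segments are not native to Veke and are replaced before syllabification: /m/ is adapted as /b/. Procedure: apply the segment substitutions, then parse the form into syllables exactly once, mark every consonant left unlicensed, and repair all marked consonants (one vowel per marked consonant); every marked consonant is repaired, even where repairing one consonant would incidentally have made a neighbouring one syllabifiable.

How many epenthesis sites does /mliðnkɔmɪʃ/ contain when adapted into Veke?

After substitution the input is /bliðnkɔbɪʃ/.
The unsyllabifiable consonants are /b/, /ð/, /n/, /ʃ/; each receives one epenthetic vowel.

4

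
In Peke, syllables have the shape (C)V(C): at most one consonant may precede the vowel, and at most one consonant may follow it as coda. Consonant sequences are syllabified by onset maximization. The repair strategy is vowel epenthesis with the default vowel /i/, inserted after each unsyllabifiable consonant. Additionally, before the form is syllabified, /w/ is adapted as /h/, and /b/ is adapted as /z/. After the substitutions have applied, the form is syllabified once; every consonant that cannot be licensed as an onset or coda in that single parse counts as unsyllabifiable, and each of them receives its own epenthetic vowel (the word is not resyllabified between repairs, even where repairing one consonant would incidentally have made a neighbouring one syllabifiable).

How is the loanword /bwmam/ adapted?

Substitution: /b/ → /z/, /w/ → /h/, giving /zhmam/.
The consonants /z/, /h/ cannot be parsed into a legal (C)V(C) syllable (at most one coda consonant is licensed; onsets are limited to one consonant).
Each unlicensed consonant becomes the onset of a new syllable: /z/ → /zi/, /h/ → /hi/.

zihimam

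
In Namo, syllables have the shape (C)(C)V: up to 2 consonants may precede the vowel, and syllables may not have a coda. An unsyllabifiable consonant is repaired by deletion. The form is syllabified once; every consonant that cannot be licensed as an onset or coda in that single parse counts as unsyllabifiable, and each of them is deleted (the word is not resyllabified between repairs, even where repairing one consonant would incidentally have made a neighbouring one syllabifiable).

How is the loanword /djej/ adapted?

dje

The consonants /j/ cannot be parsed into a legal (C)(C)V syllable (no codas are permitted; onsets may contain at most 2 consonants).
Deletion applies to /j/.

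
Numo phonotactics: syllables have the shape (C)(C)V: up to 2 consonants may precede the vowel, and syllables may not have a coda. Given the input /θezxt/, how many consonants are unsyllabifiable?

3

Syllabifying with onset maximization leaves /z/, /x/, /t/ stranded (no codas are permitted; onsets may contain at most 2 consonants).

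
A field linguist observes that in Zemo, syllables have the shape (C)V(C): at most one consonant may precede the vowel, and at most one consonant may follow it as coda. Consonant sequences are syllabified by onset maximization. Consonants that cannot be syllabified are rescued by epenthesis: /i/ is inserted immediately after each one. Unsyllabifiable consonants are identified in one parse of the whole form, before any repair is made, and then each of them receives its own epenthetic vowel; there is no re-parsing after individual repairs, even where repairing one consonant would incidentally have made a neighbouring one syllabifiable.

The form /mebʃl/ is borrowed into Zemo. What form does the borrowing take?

mebʃili

The consonants /ʃ/, /l/ cannot be parsed into a legal (C)V(C) syllable (at most one coda consonant is licensed; onsets are limited to one consonant).
Inserting the epenthetic vowel yields /ʃ/ → /ʃi/, /l/ → /li/.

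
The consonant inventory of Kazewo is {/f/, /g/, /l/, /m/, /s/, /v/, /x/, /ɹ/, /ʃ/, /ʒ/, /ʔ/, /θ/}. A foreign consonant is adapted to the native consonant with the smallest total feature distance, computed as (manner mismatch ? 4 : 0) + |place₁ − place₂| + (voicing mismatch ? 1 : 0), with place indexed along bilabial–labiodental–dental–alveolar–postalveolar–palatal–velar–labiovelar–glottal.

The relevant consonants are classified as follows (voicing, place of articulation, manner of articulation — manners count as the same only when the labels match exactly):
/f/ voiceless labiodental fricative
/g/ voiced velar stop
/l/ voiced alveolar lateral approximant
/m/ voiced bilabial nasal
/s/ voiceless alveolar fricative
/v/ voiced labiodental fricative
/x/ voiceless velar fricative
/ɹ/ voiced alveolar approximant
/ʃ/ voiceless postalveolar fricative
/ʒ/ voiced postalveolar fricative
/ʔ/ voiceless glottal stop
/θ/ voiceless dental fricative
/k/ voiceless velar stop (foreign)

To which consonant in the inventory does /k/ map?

/g/ is closest: same manner (stop), place distance 0 (velar→velar), voicing differs (+1); total 1. Next closest is /ʔ/ at distance 2.

g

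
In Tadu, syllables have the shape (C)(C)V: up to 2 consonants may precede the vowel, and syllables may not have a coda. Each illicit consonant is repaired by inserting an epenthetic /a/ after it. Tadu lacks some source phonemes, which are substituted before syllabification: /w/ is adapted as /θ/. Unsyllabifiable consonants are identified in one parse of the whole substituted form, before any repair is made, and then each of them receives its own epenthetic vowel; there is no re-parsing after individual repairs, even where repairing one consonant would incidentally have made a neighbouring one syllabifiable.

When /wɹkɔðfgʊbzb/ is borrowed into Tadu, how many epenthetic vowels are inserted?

5

After substitution the input is /θɹkɔðfgʊbzb/.
The unsyllabifiable consonants are /θ/, /ð/, /b/, /z/, /b/; each receives one epenthetic vowel.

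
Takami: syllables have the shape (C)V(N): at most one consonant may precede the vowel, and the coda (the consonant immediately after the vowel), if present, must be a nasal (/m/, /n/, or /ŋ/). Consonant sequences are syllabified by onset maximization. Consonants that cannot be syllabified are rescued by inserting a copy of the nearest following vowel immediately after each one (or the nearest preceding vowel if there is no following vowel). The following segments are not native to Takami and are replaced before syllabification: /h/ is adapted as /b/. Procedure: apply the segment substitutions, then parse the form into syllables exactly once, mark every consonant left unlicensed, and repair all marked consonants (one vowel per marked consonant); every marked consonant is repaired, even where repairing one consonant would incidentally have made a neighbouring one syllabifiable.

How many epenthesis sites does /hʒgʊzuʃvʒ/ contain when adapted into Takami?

After substitution the input is /bʒgʊzuʃvʒ/.
The unsyllabifiable consonants are /b/, /ʒ/, /ʃ/, /v/, /ʒ/; each receives one epenthetic vowel.

5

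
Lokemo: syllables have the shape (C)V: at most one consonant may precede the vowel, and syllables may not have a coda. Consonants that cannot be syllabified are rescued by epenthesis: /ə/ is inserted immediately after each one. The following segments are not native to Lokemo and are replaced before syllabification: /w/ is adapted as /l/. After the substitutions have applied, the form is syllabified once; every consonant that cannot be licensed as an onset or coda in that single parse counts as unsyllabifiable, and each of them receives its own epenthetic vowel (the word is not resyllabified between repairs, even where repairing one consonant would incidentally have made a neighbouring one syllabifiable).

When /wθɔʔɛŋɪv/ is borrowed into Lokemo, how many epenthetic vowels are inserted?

2

After substitution the input is /lθɔʔɛŋɪv/.
The unsyllabifiable consonants are /l/, /v/; each receives one epenthetic vowel.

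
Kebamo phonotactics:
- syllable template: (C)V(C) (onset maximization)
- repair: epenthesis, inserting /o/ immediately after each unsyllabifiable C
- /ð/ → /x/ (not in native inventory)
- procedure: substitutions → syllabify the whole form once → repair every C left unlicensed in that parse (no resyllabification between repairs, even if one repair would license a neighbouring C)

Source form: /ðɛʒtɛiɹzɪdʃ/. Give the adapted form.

xɛʒtɛiɹzɪdʃo

Substitution: /ð/ → /x/, giving /xɛʒtɛiɹzɪdʃ/.
Under (C)V(C), the unsyllabifiable consonants are /ʃ/ (at most one coda consonant is licensed; onsets are limited to one consonant).
Each unlicensed consonant becomes the onset of a new syllable: /ʃ/ → /ʃo/.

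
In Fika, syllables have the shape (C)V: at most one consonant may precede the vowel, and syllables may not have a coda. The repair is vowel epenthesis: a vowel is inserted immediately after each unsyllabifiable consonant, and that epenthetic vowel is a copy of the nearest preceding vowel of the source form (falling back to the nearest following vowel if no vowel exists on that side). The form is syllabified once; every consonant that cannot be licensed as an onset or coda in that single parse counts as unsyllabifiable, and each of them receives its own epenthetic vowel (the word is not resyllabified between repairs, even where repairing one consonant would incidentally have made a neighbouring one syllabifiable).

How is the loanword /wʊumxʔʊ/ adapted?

wʊumuxuʔʊ

Under (C)V, the unsyllabifiable consonants are /m/, /x/ (no codas are permitted; onsets are limited to one consonant).
Each unlicensed consonant becomes the onset of a new syllable: /m/ → /mu/, /x/ → /xu/.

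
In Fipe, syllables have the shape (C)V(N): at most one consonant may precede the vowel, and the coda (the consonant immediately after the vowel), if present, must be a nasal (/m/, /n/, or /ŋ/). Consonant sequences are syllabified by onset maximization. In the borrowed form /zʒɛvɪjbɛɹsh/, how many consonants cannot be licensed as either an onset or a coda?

5

The consonants /z/, /j/, /ɹ/, /s/, /h/ cannot be parsed into a legal (C)V(N) syllable (only a nasal (/m/, /n/, or /ŋ/) is licensed in coda position; onsets are limited to one consonant).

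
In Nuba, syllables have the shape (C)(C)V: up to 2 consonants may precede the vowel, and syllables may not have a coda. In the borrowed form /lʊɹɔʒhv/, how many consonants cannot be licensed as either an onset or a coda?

3

Under (C)(C)V, the unsyllabifiable consonants are /ʒ/, /h/, /v/ (no codas are permitted; onsets may contain at most 2 consonants).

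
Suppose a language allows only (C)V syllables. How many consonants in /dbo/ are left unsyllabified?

Syllabifying with onset maximization leaves /d/ stranded (no codas are permitted; onsets are limited to one consonant).

1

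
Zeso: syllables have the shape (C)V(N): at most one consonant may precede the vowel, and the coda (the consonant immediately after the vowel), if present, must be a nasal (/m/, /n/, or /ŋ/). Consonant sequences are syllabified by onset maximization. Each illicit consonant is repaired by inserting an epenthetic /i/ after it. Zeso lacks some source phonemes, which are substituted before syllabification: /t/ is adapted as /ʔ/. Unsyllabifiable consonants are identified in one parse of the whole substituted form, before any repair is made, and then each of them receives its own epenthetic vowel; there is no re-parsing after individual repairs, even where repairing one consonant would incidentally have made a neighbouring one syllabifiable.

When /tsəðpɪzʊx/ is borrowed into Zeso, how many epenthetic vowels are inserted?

3

After substitution the input is /ʔsəðpɪzʊx/.
The unsyllabifiable consonants are /ʔ/, /ð/, /x/; each receives one epenthetic vowel.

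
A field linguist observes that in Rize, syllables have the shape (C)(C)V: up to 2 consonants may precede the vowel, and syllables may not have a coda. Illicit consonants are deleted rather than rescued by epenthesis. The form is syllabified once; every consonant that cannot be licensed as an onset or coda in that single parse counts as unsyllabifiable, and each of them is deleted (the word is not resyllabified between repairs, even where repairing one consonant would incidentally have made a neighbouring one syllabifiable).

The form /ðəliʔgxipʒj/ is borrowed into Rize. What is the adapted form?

ðəligxi

Under (C)(C)V, the unsyllabifiable consonants are /ʔ/, /p/, /ʒ/, /j/ (no codas are permitted; onsets may contain at most 2 consonants).
Deletion applies to /ʔ/, /p/, /ʒ/, /j/.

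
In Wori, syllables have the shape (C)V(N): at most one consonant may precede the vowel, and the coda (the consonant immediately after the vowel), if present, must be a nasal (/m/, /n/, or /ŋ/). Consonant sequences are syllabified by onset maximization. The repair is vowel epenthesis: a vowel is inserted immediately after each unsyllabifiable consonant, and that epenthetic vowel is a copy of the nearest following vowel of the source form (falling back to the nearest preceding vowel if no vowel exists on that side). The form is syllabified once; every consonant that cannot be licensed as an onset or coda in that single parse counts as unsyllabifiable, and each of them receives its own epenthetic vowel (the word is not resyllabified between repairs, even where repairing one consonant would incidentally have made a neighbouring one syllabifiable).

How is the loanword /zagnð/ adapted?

The consonants /g/, /n/, /ð/ cannot be parsed into a legal (C)V(N) syllable (only a nasal (/m/, /n/, or /ŋ/) is licensed in coda position; onsets are limited to one consonant).
Epenthesis after each stranded consonant: /g/ → /ga/, /n/ → /na/, /ð/ → /ða/.

zaganaða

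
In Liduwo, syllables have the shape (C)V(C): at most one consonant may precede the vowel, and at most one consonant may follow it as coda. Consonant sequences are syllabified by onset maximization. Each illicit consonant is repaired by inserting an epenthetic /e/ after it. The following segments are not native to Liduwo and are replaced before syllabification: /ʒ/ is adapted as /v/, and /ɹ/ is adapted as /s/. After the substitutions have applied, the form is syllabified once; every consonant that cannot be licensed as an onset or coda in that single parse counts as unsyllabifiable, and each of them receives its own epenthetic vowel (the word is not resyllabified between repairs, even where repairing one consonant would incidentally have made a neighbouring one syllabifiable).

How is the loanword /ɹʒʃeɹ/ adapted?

seveʃes

Substitution: /ɹ/ → /s/, /ʒ/ → /v/, giving /svʃes/.
The consonants /s/, /v/ cannot be parsed into a legal (C)V(C) syllable (at most one coda consonant is licensed; onsets are limited to one consonant).
Epenthesis after each stranded consonant: /s/ → /se/, /v/ → /ve/.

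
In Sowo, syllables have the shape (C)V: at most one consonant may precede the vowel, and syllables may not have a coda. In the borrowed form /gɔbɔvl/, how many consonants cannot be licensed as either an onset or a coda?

2

Syllabifying with onset maximization leaves /v/, /l/ stranded (no codas are permitted; onsets are limited to one consonant).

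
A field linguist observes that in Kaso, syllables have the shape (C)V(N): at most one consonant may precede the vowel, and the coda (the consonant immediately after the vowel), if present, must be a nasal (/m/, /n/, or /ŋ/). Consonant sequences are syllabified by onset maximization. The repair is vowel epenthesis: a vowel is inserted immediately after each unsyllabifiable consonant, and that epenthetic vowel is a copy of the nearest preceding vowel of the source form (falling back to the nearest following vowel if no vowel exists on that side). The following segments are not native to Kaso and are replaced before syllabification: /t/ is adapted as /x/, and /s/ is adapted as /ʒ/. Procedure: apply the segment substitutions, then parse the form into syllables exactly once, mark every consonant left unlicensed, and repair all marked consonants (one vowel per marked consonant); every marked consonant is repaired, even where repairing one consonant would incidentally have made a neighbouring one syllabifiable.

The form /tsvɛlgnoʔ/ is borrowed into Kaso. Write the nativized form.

Substitution: /t/ → /x/, /s/ → /ʒ/, giving /xʒvɛlgnoʔ/.
The consonants /x/, /ʒ/, /l/, /g/, /ʔ/ cannot be parsed into a legal (C)V(N) syllable (only a nasal (/m/, /n/, or /ŋ/) is licensed in coda position; onsets are limited to one consonant).
Epenthesis after each stranded consonant: /x/ → /xɛ/, /ʒ/ → /ʒɛ/, /l/ → /lɛ/, /g/ → /gɛ/, /ʔ/ → /ʔo/.

xɛʒɛvɛlɛgɛnoʔo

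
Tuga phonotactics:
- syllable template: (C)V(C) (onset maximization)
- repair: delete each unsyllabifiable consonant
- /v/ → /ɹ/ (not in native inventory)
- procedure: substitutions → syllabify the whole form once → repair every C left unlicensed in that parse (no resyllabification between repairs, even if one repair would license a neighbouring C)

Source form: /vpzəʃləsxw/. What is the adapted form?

zəʃləs

Substitution: /v/ → /ɹ/, giving /ɹpzəʃləsxw/.
Syllabifying with onset maximization leaves /ɹ/, /p/, /x/, /w/ stranded (at most one coda consonant is licensed; onsets are limited to one consonant).
Each unlicensed consonant is deleted: /ɹ/, /p/, /x/, /w/.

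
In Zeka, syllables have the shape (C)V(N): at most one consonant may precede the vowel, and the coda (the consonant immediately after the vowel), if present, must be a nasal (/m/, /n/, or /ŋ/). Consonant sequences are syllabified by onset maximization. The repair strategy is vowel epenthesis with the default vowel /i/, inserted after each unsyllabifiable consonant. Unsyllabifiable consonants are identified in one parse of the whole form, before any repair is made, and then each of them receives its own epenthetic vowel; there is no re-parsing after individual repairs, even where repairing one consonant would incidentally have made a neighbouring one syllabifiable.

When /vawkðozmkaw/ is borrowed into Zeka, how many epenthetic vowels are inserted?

5

The unsyllabifiable consonants are /w/, /k/, /z/, /m/, /w/; each receives one epenthetic vowel.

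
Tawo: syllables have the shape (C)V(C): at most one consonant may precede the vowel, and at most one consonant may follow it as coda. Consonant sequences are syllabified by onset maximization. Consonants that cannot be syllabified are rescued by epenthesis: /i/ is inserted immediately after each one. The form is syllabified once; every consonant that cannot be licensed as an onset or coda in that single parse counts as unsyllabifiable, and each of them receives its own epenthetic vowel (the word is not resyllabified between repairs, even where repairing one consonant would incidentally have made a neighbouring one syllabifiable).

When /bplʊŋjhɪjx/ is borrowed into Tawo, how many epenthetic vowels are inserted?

4

The unsyllabifiable consonants are /b/, /p/, /j/, /x/; each receives one epenthetic vowel.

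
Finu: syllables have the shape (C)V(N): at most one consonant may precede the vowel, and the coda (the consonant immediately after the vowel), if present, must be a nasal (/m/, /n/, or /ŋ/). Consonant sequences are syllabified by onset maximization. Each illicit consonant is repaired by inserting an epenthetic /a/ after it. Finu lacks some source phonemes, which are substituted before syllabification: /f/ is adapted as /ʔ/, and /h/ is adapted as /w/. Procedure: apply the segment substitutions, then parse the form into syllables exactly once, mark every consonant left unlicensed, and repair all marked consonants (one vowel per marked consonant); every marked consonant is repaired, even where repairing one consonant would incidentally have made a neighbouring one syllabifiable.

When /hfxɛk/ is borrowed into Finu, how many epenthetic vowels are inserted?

After substitution the input is /wʔxɛk/.
The unsyllabifiable consonants are /w/, /ʔ/, /k/; each receives one epenthetic vowel.

3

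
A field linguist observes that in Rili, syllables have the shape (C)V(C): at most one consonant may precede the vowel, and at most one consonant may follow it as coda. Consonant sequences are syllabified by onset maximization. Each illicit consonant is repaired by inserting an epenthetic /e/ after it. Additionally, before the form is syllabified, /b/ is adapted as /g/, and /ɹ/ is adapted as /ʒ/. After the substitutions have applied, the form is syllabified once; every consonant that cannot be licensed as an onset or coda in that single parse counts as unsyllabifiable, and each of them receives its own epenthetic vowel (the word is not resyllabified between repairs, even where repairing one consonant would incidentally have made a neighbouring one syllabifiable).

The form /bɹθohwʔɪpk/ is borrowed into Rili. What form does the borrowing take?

Substitution: /b/ → /g/, /ɹ/ → /ʒ/, giving /gʒθohwʔɪpk/.
Under (C)V(C), the unsyllabifiable consonants are /g/, /ʒ/, /w/, /k/ (at most one coda consonant is licensed; onsets are limited to one consonant).
Epenthesis after each stranded consonant: /g/ → /ge/, /ʒ/ → /ʒe/, /w/ → /we/, /k/ → /ke/.

geʒeθohweʔɪpke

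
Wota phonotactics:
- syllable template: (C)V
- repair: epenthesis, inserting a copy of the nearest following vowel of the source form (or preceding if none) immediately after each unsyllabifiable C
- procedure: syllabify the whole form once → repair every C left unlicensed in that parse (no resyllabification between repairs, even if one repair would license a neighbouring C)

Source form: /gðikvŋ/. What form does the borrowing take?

The consonants /g/, /k/, /v/, /ŋ/ cannot be parsed into a legal (C)V syllable (no codas are permitted; onsets are limited to one consonant).
Inserting the epenthetic vowel yields /g/ → /gi/, /k/ → /ki/, /v/ → /vi/, /ŋ/ → /ŋi/.

giðikiviŋi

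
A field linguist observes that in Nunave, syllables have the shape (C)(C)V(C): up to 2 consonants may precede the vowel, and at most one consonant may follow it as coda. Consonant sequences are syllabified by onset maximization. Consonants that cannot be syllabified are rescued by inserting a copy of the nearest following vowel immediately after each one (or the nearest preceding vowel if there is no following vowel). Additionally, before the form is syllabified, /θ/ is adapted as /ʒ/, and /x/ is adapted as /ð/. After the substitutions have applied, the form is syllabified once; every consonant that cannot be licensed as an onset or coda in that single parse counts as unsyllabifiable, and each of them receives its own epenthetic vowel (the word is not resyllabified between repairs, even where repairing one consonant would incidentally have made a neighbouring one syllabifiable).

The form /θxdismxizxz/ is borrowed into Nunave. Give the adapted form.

Substitution: /θ/ → /ʒ/, /x/ → /ð/, giving /ʒðdismðizðz/.
Syllabifying with onset maximization leaves /ʒ/, /ð/, /z/ stranded (at most one coda consonant is licensed; onsets may contain at most 2 consonants).
Epenthesis after each stranded consonant: /ʒ/ → /ʒi/, /ð/ → /ði/, /z/ → /zi/.

ʒiðdismðizðizi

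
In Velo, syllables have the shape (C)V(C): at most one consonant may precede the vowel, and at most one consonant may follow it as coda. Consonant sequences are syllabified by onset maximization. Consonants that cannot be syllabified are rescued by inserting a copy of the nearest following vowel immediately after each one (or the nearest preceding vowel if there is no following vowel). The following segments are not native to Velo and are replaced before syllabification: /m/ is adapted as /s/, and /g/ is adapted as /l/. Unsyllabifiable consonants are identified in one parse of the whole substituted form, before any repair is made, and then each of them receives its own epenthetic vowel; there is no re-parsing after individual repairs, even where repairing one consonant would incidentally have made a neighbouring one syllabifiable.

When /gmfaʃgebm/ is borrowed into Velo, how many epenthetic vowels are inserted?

After substitution the input is /lsfaʃlebs/.
The unsyllabifiable consonants are /l/, /s/, /s/; each receives one epenthetic vowel.

3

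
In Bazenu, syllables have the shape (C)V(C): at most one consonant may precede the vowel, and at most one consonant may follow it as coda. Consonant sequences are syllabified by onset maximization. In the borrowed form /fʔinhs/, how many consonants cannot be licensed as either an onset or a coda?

Syllabifying with onset maximization leaves /f/, /h/, /s/ stranded (at most one coda consonant is licensed; onsets are limited to one consonant).

3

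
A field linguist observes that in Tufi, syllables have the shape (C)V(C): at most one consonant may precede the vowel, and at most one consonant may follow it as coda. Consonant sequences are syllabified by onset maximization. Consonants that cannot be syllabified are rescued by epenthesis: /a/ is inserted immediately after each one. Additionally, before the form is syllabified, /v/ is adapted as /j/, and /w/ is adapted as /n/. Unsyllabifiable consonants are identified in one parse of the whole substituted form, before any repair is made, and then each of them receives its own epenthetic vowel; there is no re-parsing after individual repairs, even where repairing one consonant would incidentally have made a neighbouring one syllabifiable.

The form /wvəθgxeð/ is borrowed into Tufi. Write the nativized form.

najəθgaxeð

Substitution: /w/ → /n/, /v/ → /j/, giving /njəθgxeð/.
The consonants /n/, /g/ cannot be parsed into a legal (C)V(C) syllable (at most one coda consonant is licensed; onsets are limited to one consonant).
Inserting the epenthetic vowel yields /n/ → /na/, /g/ → /ga/.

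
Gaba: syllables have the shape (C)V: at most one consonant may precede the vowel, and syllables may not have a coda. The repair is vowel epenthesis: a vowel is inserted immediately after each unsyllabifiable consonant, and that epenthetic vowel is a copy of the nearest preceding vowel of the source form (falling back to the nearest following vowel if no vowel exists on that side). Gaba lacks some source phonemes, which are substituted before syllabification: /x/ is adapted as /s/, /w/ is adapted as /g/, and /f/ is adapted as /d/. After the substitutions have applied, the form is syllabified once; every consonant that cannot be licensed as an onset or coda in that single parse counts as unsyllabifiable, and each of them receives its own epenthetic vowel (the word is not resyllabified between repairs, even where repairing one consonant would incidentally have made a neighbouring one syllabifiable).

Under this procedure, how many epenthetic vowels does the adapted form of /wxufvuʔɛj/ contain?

3

After substitution the input is /gsudvuʔɛj/.
The unsyllabifiable consonants are /g/, /d/, /j/; each receives one epenthetic vowel.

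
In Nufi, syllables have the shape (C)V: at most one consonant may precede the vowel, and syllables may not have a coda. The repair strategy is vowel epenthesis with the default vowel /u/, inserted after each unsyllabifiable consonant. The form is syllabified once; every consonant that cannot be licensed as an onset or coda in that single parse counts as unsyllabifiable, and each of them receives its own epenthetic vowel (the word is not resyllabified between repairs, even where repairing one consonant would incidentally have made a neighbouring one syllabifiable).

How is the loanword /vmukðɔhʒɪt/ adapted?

vumukuðɔhuʒɪtu

Under (C)V, the unsyllabifiable consonants are /v/, /k/, /h/, /t/ (no codas are permitted; onsets are limited to one consonant).
Each unlicensed consonant becomes the onset of a new syllable: /v/ → /vu/, /k/ → /ku/, /h/ → /hu/, /t/ → /tu/.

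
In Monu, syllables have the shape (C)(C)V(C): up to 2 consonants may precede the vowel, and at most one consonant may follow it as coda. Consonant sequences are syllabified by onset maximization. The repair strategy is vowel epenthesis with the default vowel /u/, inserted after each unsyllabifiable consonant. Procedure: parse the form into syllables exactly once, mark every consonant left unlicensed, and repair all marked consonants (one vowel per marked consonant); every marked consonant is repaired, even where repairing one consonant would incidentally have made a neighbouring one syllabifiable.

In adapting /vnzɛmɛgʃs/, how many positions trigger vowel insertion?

3

The unsyllabifiable consonants are /v/, /ʃ/, /s/; each receives one epenthetic vowel.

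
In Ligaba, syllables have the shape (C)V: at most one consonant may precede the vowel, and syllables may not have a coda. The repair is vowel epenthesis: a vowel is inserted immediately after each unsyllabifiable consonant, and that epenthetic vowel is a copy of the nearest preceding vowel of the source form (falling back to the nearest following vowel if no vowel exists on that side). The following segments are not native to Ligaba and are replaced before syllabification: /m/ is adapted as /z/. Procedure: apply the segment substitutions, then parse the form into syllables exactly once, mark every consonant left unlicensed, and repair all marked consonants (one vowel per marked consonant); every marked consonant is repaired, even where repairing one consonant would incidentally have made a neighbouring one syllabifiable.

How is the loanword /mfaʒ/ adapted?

zafaʒa

Substitution: /m/ → /z/, giving /zfaʒ/.
Syllabifying with onset maximization leaves /z/, /ʒ/ stranded (no codas are permitted; onsets are limited to one consonant).
Inserting the epenthetic vowel yields /z/ → /za/, /ʒ/ → /ʒa/.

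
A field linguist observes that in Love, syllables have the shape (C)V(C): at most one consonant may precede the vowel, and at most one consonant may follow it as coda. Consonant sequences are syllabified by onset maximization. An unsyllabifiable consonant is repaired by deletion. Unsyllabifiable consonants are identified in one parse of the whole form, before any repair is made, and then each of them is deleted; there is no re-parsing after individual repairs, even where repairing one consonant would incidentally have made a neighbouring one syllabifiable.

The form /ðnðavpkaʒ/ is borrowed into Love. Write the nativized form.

Under (C)V(C), the unsyllabifiable consonants are /ð/, /n/, /p/ (at most one coda consonant is licensed; onsets are limited to one consonant).
Deletion applies to /ð/, /n/, /p/.

ðavkaʒ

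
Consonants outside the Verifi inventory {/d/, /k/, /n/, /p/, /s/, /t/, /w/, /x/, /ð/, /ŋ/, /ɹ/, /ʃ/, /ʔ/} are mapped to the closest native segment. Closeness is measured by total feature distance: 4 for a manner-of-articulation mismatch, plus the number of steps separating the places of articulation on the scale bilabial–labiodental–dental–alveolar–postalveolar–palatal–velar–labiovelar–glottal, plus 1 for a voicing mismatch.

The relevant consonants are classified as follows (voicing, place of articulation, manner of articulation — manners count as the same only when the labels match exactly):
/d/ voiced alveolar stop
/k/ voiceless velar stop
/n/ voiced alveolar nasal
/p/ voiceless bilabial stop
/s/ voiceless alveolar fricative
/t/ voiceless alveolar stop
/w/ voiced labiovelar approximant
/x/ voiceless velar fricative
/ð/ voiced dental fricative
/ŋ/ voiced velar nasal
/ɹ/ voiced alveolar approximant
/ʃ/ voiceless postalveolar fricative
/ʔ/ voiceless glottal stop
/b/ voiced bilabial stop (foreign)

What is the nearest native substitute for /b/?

p

/p/ is closest: same manner (stop), place distance 0 (bilabial→bilabial), voicing differs (+1); total 1. Next closest is /d/ at distance 3.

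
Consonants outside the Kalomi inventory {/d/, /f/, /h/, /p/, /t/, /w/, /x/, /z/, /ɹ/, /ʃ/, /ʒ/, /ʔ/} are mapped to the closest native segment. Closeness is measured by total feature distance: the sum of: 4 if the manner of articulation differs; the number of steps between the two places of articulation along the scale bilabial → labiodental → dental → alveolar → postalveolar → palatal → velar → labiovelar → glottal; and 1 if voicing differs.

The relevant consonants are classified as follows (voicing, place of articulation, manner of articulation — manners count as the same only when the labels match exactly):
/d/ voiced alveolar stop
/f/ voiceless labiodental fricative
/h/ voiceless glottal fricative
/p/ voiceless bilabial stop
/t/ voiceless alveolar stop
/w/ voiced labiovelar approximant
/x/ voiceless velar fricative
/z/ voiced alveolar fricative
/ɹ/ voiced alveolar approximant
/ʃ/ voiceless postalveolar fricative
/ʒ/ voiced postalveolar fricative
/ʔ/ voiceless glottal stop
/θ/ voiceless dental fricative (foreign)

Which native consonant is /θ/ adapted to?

/f/ is closest: same manner (fricative), place distance 1 (dental→labiodental), same voicing; total 1. Next closest is /z/ at distance 2.

f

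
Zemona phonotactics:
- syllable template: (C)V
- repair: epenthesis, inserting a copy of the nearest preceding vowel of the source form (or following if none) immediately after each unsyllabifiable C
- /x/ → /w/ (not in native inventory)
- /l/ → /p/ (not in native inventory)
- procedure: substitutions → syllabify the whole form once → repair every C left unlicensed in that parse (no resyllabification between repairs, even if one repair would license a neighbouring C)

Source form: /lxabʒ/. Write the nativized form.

Substitution: /l/ → /p/, /x/ → /w/, giving /pwabʒ/.
Syllabifying with onset maximization leaves /p/, /b/, /ʒ/ stranded (no codas are permitted; onsets are limited to one consonant).
Epenthesis after each stranded consonant: /p/ → /pa/, /b/ → /ba/, /ʒ/ → /ʒa/.

pawabaʒa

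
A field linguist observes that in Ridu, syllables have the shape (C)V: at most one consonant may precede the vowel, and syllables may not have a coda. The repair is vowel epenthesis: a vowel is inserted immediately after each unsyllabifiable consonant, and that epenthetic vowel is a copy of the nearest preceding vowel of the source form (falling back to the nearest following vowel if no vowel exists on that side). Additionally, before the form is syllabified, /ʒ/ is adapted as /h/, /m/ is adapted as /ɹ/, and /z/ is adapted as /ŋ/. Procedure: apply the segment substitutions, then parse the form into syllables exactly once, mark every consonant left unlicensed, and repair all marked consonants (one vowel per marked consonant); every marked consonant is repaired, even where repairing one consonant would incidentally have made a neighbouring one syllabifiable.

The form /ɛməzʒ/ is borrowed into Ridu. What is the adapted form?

Substitution: /m/ → /ɹ/, /z/ → /ŋ/, /ʒ/ → /h/, giving /ɛɹəŋh/.
The consonants /ŋ/, /h/ cannot be parsed into a legal (C)V syllable (no codas are permitted; onsets are limited to one consonant).
Epenthesis after each stranded consonant: /ŋ/ → /ŋə/, /h/ → /hə/.

ɛɹəŋəhə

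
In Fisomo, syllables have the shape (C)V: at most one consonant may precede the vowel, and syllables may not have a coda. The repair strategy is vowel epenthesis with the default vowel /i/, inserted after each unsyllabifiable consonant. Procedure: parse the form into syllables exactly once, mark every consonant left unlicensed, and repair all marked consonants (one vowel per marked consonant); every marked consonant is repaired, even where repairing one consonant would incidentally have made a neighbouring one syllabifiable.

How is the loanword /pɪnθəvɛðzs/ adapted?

Syllabifying with onset maximization leaves /n/, /ð/, /z/, /s/ stranded (no codas are permitted; onsets are limited to one consonant).
Epenthesis after each stranded consonant: /n/ → /ni/, /ð/ → /ði/, /z/ → /zi/, /s/ → /si/.

pɪniθəvɛðizisi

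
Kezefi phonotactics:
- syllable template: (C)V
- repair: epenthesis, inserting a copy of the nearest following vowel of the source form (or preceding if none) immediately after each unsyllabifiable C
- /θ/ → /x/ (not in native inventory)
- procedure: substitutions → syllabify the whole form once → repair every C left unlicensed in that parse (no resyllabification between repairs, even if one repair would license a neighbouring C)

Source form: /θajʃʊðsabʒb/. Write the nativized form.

Substitution: /θ/ → /x/, giving /xajʃʊðsabʒb/.
Under (C)V, the unsyllabifiable consonants are /j/, /ð/, /b/, /ʒ/, /b/ (no codas are permitted; onsets are limited to one consonant).
Epenthesis after each stranded consonant: /j/ → /jʊ/, /ð/ → /ða/, /b/ → /ba/, /ʒ/ → /ʒa/, /b/ → /ba/.

xajʊʃʊðasabaʒaba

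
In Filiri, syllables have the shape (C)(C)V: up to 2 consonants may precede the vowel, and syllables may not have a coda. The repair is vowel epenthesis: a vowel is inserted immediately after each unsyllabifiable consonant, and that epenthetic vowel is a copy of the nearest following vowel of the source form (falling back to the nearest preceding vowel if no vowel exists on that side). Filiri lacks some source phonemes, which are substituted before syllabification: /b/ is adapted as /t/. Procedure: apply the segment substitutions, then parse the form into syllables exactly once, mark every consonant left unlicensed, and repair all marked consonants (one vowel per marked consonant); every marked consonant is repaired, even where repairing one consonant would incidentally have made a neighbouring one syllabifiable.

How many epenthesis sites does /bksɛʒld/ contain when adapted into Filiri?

After substitution the input is /tksɛʒld/.
The unsyllabifiable consonants are /t/, /ʒ/, /l/, /d/; each receives one epenthetic vowel.

4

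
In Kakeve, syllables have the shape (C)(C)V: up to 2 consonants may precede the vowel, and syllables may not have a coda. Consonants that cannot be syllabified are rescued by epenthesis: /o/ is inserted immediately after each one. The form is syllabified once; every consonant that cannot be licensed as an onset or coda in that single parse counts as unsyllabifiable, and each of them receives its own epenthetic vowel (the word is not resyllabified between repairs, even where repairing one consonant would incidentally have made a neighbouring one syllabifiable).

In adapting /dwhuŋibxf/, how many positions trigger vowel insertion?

4

The unsyllabifiable consonants are /d/, /b/, /x/, /f/; each receives one epenthetic vowel.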